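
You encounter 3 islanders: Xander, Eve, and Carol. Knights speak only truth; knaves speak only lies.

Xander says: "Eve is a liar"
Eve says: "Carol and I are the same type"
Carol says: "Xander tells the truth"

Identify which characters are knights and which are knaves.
Xander is a knight.
Eve is a knave.
Carol is a knight.

Verification:
- Xander (knight) says "Eve is a liar" - this is TRUE because Eve is a knave.
- Eve (knave) says "Carol and I are the same type" - this is FALSE (a lie) because Eve is a knave and Carol is a knight.
- Carol (knight) says "Xander tells the truth" - this is TRUE because Xander is a knight.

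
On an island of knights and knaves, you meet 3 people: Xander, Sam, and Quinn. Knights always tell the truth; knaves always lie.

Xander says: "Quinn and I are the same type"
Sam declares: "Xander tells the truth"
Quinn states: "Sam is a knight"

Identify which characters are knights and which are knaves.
Xander is a knight.
Sam is a knight.
Quinn is a knight.

Verification:
- Xander (knight) says "Quinn and I are the same type" - this is TRUE because Xander is a knight and Quinn is a knight.
- Sam (knight) says "Xander tells the truth" - this is TRUE because Xander is a knight.
- Quinn (knight) says "Sam is a knight" - this is TRUE because Sam is a knight.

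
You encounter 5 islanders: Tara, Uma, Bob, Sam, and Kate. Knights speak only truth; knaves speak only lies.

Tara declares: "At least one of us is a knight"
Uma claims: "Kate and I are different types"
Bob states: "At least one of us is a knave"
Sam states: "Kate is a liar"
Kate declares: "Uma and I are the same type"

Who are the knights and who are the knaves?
Tara is a knight.
Uma is a knight.
Bob is a knight.
Sam is a knight.
Kate is a knave.

Verification:
- Tara (knight) says "At least one of us is a knight" - this is TRUE because Tara, Uma, Bob, and Sam are knights.
- Uma (knight) says "Kate and I are different types" - this is TRUE because Uma is a knight and Kate is a knave.
- Bob (knight) says "At least one of us is a knave" - this is TRUE because Kate is a knave.
- Sam (knight) says "Kate is a liar" - this is TRUE because Kate is a knave.
- Kate (knave) says "Uma and I are the same type" - this is FALSE (a lie) because Kate is a knave and Uma is a knight.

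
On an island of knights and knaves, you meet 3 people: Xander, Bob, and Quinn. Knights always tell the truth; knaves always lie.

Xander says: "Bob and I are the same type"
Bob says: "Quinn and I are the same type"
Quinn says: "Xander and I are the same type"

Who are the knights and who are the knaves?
Xander is a knight.
Bob is a knight.
Quinn is a knight.

Verification:
- Xander (knight) says "Bob and I are the same type" - this is TRUE because Xander is a knight and Bob is a knight.
- Bob (knight) says "Quinn and I are the same type" - this is TRUE because Bob is a knight and Quinn is a knight.
- Quinn (knight) says "Xander and I are the same type" - this is TRUE because Quinn is a knight and Xander is a knight.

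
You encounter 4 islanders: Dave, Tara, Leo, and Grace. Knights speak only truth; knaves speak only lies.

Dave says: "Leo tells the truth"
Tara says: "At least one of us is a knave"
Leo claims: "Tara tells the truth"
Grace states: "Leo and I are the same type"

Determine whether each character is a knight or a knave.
Dave is a knight.
Tara is a knight.
Leo is a knight.
Grace is a knave.

Verification:
- Dave (knight) says "Leo tells the truth" - this is TRUE because Leo is a knight.
- Tara (knight) says "At least one of us is a knave" - this is TRUE because Grace is a knave.
- Leo (knight) says "Tara tells the truth" - this is TRUE because Tara is a knight.
- Grace (knave) says "Leo and I are the same type" - this is FALSE (a lie) because Grace is a knave and Leo is a knight.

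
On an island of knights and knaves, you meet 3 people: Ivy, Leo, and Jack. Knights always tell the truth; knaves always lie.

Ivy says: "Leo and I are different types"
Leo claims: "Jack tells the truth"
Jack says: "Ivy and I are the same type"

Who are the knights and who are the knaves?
Ivy is a knight.
Leo is a knave.
Jack is a knave.

Verification:
- Ivy (knight) says "Leo and I are different types" - this is TRUE because Ivy is a knight and Leo is a knave.
- Leo (knave) says "Jack tells the truth" - this is FALSE (a lie) because Jack is a knave.
- Jack (knave) says "Ivy and I are the same type" - this is FALSE (a lie) because Jack is a knave and Ivy is a knight.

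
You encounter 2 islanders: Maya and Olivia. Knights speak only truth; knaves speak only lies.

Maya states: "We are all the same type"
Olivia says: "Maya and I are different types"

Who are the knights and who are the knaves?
Maya is a knave.
Olivia is a knight.

Verification:
- Maya (knave) says "We are all the same type" - this is FALSE (a lie) because Olivia is a knight and Maya is a knave.
- Olivia (knight) says "Maya and I are different types" - this is TRUE because Olivia is a knight and Maya is a knave.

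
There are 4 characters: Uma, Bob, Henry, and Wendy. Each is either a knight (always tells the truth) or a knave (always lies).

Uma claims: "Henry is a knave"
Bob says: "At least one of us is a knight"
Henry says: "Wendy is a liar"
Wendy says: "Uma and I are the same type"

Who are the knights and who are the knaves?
Uma is a knight.
Bob is a knight.
Henry is a knave.
Wendy is a knight.

Verification:
- Uma (knight) says "Henry is a knave" - this is TRUE because Henry is a knave.
- Bob (knight) says "At least one of us is a knight" - this is TRUE because Uma, Bob, and Wendy are knights.
- Henry (knave) says "Wendy is a liar" - this is FALSE (a lie) because Wendy is a knight.
- Wendy (knight) says "Uma and I are the same type" - this is TRUE because Wendy is a knight and Uma is a knight.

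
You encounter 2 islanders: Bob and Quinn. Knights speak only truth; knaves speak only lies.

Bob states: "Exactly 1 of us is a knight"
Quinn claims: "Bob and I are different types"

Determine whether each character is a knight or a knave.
Bob is a knave.
Quinn is a knave.

Verification:
- Bob (knave) says "Exactly 1 of us is a knight" - this is FALSE (a lie) because there are 0 knights.
- Quinn (knave) says "Bob and I are different types" - this is FALSE (a lie) because Quinn is a knave and Bob is a knave.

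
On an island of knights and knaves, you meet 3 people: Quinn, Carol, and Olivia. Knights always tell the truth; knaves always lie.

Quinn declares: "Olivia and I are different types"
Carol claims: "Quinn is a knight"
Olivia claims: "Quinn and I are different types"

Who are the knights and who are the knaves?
Quinn is a knave.
Carol is a knave.
Olivia is a knave.

Verification:
- Quinn (knave) says "Olivia and I are different types" - this is FALSE (a lie) because Quinn is a knave and Olivia is a knave.
- Carol (knave) says "Quinn is a knight" - this is FALSE (a lie) because Quinn is a knave.
- Olivia (knave) says "Quinn and I are different types" - this is FALSE (a lie) because Olivia is a knave and Quinn is a knave.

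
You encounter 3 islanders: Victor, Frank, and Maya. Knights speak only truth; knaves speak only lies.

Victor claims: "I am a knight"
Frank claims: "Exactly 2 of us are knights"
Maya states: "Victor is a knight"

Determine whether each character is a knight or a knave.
Victor is a knave.
Frank is a knave.
Maya is a knave.

Verification:
- Victor (knave) says "I am a knight" - this is FALSE (a lie) because Victor is a knave.
- Frank (knave) says "Exactly 2 of us are knights" - this is FALSE (a lie) because there are 0 knights.
- Maya (knave) says "Victor is a knight" - this is FALSE (a lie) because Victor is a knave.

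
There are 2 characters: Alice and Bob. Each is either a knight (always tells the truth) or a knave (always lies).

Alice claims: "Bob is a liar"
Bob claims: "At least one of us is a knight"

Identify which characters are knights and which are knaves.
Alice is a knave.
Bob is a knight.

Verification:
- Alice (knave) says "Bob is a liar" - this is FALSE (a lie) because Bob is a knight.
- Bob (knight) says "At least one of us is a knight" - this is TRUE because Bob is a knight.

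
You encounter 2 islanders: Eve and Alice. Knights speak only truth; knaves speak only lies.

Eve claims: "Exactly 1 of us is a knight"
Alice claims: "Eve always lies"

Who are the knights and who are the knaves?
Eve is a knight.
Alice is a knave.

Verification:
- Eve (knight) says "Exactly 1 of us is a knight" - this is TRUE because there are 1 knights.
- Alice (knave) says "Eve always lies" - this is FALSE (a lie) because Eve is a knight.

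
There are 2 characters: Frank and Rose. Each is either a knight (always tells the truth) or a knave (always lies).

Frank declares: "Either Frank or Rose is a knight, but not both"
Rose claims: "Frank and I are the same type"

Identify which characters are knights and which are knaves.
Frank is a knight.
Rose is a knave.

Verification:
- Frank (knight) says "Either Frank or Rose is a knight, but not both" - this is TRUE because Frank is a knight and Rose is a knave.
- Rose (knave) says "Frank and I are the same type" - this is FALSE (a lie) because Rose is a knave and Frank is a knight.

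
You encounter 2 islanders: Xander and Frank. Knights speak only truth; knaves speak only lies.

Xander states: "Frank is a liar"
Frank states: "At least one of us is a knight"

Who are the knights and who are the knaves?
Xander is a knave.
Frank is a knight.

Verification:
- Xander (knave) says "Frank is a liar" - this is FALSE (a lie) because Frank is a knight.
- Frank (knight) says "At least one of us is a knight" - this is TRUE because Frank is a knight.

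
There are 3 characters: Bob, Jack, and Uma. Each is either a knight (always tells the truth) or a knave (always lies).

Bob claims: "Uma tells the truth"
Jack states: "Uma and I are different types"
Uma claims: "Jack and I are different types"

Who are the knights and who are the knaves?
Bob is a knave.
Jack is a knave.
Uma is a knave.

Verification:
- Bob (knave) says "Uma tells the truth" - this is FALSE (a lie) because Uma is a knave.
- Jack (knave) says "Uma and I are different types" - this is FALSE (a lie) because Jack is a knave and Uma is a knave.
- Uma (knave) says "Jack and I are different types" - this is FALSE (a lie) because Uma is a knave and Jack is a knave.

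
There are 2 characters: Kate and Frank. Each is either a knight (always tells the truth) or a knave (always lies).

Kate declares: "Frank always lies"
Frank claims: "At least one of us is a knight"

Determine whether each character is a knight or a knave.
Kate is a knave.
Frank is a knight.

Verification:
- Kate (knave) says "Frank always lies" - this is FALSE (a lie) because Frank is a knight.
- Frank (knight) says "At least one of us is a knight" - this is TRUE because Frank is a knight.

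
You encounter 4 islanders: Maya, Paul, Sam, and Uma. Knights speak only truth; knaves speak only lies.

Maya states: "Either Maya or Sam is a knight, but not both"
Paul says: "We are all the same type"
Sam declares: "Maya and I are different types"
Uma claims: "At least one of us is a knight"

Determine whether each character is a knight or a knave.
Maya is a knave.
Paul is a knave.
Sam is a knave.
Uma is a knight.

Verification:
- Maya (knave) says "Either Maya or Sam is a knight, but not both" - this is FALSE (a lie) because Maya is a knave and Sam is a knave.
- Paul (knave) says "We are all the same type" - this is FALSE (a lie) because Uma is a knight and Maya, Paul, and Sam are knaves.
- Sam (knave) says "Maya and I are different types" - this is FALSE (a lie) because Sam is a knave and Maya is a knave.
- Uma (knight) says "At least one of us is a knight" - this is TRUE because Uma is a knight.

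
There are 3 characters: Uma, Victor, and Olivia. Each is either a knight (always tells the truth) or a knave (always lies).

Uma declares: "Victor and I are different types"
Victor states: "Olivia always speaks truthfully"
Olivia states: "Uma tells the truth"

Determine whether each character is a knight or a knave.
Uma is a knave.
Victor is a knave.
Olivia is a knave.

Verification:
- Uma (knave) says "Victor and I are different types" - this is FALSE (a lie) because Uma is a knave and Victor is a knave.
- Victor (knave) says "Olivia always speaks truthfully" - this is FALSE (a lie) because Olivia is a knave.
- Olivia (knave) says "Uma tells the truth" - this is FALSE (a lie) because Uma is a knave.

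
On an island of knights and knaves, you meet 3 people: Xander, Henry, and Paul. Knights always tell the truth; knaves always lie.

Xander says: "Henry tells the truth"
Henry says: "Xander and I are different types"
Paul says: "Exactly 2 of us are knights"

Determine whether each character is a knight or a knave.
Xander is a knave.
Henry is a knave.
Paul is a knave.

Verification:
- Xander (knave) says "Henry tells the truth" - this is FALSE (a lie) because Henry is a knave.
- Henry (knave) says "Xander and I are different types" - this is FALSE (a lie) because Henry is a knave and Xander is a knave.
- Paul (knave) says "Exactly 2 of us are knights" - this is FALSE (a lie) because there are 0 knights.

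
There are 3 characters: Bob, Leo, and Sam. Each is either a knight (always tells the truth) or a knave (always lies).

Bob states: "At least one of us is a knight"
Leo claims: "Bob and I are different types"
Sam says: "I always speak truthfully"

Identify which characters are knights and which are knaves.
Bob is a knave.
Leo is a knave.
Sam is a knave.

Verification:
- Bob (knave) says "At least one of us is a knight" - this is FALSE (a lie) because no one is a knight.
- Leo (knave) says "Bob and I are different types" - this is FALSE (a lie) because Leo is a knave and Bob is a knave.
- Sam (knave) says "I always speak truthfully" - this is FALSE (a lie) because Sam is a knave.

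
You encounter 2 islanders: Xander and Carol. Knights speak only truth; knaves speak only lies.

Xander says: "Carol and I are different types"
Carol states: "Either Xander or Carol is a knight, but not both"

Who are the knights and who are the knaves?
Xander is a knave.
Carol is a knave.

Verification:
- Xander (knave) says "Carol and I are different types" - this is FALSE (a lie) because Xander is a knave and Carol is a knave.
- Carol (knave) says "Either Xander or Carol is a knight, but not both" - this is FALSE (a lie) because Xander is a knave and Carol is a knave.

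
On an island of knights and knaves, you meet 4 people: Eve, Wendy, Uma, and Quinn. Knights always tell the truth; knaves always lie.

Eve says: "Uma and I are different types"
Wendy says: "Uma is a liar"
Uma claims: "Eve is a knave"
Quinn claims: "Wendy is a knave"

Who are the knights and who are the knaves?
Eve is a knight.
Wendy is a knight.
Uma is a knave.
Quinn is a knave.

Verification:
- Eve (knight) says "Uma and I are different types" - this is TRUE because Eve is a knight and Uma is a knave.
- Wendy (knight) says "Uma is a liar" - this is TRUE because Uma is a knave.
- Uma (knave) says "Eve is a knave" - this is FALSE (a lie) because Eve is a knight.
- Quinn (knave) says "Wendy is a knave" - this is FALSE (a lie) because Wendy is a knight.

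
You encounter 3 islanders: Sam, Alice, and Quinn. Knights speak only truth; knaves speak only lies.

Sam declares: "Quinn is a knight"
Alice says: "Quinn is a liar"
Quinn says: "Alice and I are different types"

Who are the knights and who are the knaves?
Sam is a knight.
Alice is a knave.
Quinn is a knight.

Verification:
- Sam (knight) says "Quinn is a knight" - this is TRUE because Quinn is a knight.
- Alice (knave) says "Quinn is a liar" - this is FALSE (a lie) because Quinn is a knight.
- Quinn (knight) says "Alice and I are different types" - this is TRUE because Quinn is a knight and Alice is a knave.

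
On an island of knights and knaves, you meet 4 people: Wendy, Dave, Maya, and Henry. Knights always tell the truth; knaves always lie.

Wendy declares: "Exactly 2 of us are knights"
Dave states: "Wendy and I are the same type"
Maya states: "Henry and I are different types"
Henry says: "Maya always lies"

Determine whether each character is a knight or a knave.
Wendy is a knight.
Dave is a knave.
Maya is a knight.
Henry is a knave.

Verification:
- Wendy (knight) says "Exactly 2 of us are knights" - this is TRUE because there are 2 knights.
- Dave (knave) says "Wendy and I are the same type" - this is FALSE (a lie) because Dave is a knave and Wendy is a knight.
- Maya (knight) says "Henry and I are different types" - this is TRUE because Maya is a knight and Henry is a knave.
- Henry (knave) says "Maya always lies" - this is FALSE (a lie) because Maya is a knight.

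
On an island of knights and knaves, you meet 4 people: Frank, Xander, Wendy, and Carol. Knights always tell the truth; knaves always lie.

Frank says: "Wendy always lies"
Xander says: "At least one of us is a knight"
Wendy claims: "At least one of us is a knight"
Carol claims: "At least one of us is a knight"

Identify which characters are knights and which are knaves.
Frank is a knave.
Xander is a knight.
Wendy is a knight.
Carol is a knight.

Verification:
- Frank (knave) says "Wendy always lies" - this is FALSE (a lie) because Wendy is a knight.
- Xander (knight) says "At least one of us is a knight" - this is TRUE because Xander, Wendy, and Carol are knights.
- Wendy (knight) says "At least one of us is a knight" - this is TRUE because Xander, Wendy, and Carol are knights.
- Carol (knight) says "At least one of us is a knight" - this is TRUE because Xander, Wendy, and Carol are knights.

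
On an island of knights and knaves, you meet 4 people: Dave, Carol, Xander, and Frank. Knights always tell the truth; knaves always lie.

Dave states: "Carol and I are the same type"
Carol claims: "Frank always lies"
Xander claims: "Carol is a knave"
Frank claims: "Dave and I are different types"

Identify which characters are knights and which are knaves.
Dave is a knave.
Carol is a knight.
Xander is a knave.
Frank is a knave.

Verification:
- Dave (knave) says "Carol and I are the same type" - this is FALSE (a lie) because Dave is a knave and Carol is a knight.
- Carol (knight) says "Frank always lies" - this is TRUE because Frank is a knave.
- Xander (knave) says "Carol is a knave" - this is FALSE (a lie) because Carol is a knight.
- Frank (knave) says "Dave and I are different types" - this is FALSE (a lie) because Frank is a knave and Dave is a knave.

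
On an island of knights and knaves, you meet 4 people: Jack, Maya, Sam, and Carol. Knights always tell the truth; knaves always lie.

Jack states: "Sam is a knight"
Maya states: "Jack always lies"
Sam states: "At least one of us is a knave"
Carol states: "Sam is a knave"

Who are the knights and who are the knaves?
Jack is a knight.
Maya is a knave.
Sam is a knight.
Carol is a knave.

Verification:
- Jack (knight) says "Sam is a knight" - this is TRUE because Sam is a knight.
- Maya (knave) says "Jack always lies" - this is FALSE (a lie) because Jack is a knight.
- Sam (knight) says "At least one of us is a knave" - this is TRUE because Maya and Carol are knaves.
- Carol (knave) says "Sam is a knave" - this is FALSE (a lie) because Sam is a knight.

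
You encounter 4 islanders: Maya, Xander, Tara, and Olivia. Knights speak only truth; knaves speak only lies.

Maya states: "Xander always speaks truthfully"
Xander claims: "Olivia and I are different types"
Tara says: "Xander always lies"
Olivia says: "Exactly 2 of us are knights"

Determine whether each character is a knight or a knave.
Maya is a knave.
Xander is a knave.
Tara is a knight.
Olivia is a knave.

Verification:
- Maya (knave) says "Xander always speaks truthfully" - this is FALSE (a lie) because Xander is a knave.
- Xander (knave) says "Olivia and I are different types" - this is FALSE (a lie) because Xander is a knave and Olivia is a knave.
- Tara (knight) says "Xander always lies" - this is TRUE because Xander is a knave.
- Olivia (knave) says "Exactly 2 of us are knights" - this is FALSE (a lie) because there are 1 knights.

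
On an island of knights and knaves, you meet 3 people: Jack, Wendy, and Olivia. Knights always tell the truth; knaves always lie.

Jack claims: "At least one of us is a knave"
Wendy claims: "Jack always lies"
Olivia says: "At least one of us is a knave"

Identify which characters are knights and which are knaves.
Jack is a knight.
Wendy is a knave.
Olivia is a knight.

Verification:
- Jack (knight) says "At least one of us is a knave" - this is TRUE because Wendy is a knave.
- Wendy (knave) says "Jack always lies" - this is FALSE (a lie) because Jack is a knight.
- Olivia (knight) says "At least one of us is a knave" - this is TRUE because Wendy is a knave.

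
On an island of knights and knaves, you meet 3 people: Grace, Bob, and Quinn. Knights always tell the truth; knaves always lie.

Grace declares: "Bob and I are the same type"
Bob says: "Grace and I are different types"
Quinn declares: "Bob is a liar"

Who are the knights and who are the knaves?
Grace is a knave.
Bob is a knight.
Quinn is a knave.

Verification:
- Grace (knave) says "Bob and I are the same type" - this is FALSE (a lie) because Grace is a knave and Bob is a knight.
- Bob (knight) says "Grace and I are different types" - this is TRUE because Bob is a knight and Grace is a knave.
- Quinn (knave) says "Bob is a liar" - this is FALSE (a lie) because Bob is a knight.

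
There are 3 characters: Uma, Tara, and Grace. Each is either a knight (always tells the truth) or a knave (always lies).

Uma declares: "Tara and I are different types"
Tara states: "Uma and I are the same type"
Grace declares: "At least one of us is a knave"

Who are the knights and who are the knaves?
Uma is a knight.
Tara is a knave.
Grace is a knight.

Verification:
- Uma (knight) says "Tara and I are different types" - this is TRUE because Uma is a knight and Tara is a knave.
- Tara (knave) says "Uma and I are the same type" - this is FALSE (a lie) because Tara is a knave and Uma is a knight.
- Grace (knight) says "At least one of us is a knave" - this is TRUE because Tara is a knave.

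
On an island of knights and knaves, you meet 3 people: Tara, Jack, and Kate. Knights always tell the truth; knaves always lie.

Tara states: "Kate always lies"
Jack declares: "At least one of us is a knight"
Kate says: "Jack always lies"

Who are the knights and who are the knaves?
Tara is a knight.
Jack is a knight.
Kate is a knave.

Verification:
- Tara (knight) says "Kate always lies" - this is TRUE because Kate is a knave.
- Jack (knight) says "At least one of us is a knight" - this is TRUE because Tara and Jack are knights.
- Kate (knave) says "Jack always lies" - this is FALSE (a lie) because Jack is a knight.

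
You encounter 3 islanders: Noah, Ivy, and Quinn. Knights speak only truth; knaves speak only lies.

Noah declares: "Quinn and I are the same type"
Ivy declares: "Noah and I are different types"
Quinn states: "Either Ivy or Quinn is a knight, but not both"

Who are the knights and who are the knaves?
Noah is a knave.
Ivy is a knave.
Quinn is a knight.

Verification:
- Noah (knave) says "Quinn and I are the same type" - this is FALSE (a lie) because Noah is a knave and Quinn is a knight.
- Ivy (knave) says "Noah and I are different types" - this is FALSE (a lie) because Ivy is a knave and Noah is a knave.
- Quinn (knight) says "Either Ivy or Quinn is a knight, but not both" - this is TRUE because Ivy is a knave and Quinn is a knight.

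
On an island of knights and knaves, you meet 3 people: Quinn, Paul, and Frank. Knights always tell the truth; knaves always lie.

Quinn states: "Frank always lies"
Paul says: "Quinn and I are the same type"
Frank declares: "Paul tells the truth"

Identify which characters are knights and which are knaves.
Quinn is a knight.
Paul is a knave.
Frank is a knave.

Verification:
- Quinn (knight) says "Frank always lies" - this is TRUE because Frank is a knave.
- Paul (knave) says "Quinn and I are the same type" - this is FALSE (a lie) because Paul is a knave and Quinn is a knight.
- Frank (knave) says "Paul tells the truth" - this is FALSE (a lie) because Paul is a knave.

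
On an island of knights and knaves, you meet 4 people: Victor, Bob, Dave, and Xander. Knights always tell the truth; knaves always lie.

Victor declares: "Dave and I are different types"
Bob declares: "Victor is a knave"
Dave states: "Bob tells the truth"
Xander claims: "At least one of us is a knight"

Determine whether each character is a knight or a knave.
Victor is a knight.
Bob is a knave.
Dave is a knave.
Xander is a knight.

Verification:
- Victor (knight) says "Dave and I are different types" - this is TRUE because Victor is a knight and Dave is a knave.
- Bob (knave) says "Victor is a knave" - this is FALSE (a lie) because Victor is a knight.
- Dave (knave) says "Bob tells the truth" - this is FALSE (a lie) because Bob is a knave.
- Xander (knight) says "At least one of us is a knight" - this is TRUE because Victor and Xander are knights.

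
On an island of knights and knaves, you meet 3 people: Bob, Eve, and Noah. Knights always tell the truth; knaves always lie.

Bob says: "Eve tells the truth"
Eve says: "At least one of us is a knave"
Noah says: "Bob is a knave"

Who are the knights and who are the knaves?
Bob is a knight.
Eve is a knight.
Noah is a knave.

Verification:
- Bob (knight) says "Eve tells the truth" - this is TRUE because Eve is a knight.
- Eve (knight) says "At least one of us is a knave" - this is TRUE because Noah is a knave.
- Noah (knave) says "Bob is a knave" - this is FALSE (a lie) because Bob is a knight.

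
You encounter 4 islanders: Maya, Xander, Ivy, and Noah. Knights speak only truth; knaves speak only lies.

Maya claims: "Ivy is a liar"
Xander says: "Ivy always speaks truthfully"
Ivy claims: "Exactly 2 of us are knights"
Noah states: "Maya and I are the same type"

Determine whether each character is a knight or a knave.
Maya is a knight.
Xander is a knave.
Ivy is a knave.
Noah is a knave.

Verification:
- Maya (knight) says "Ivy is a liar" - this is TRUE because Ivy is a knave.
- Xander (knave) says "Ivy always speaks truthfully" - this is FALSE (a lie) because Ivy is a knave.
- Ivy (knave) says "Exactly 2 of us are knights" - this is FALSE (a lie) because there are 1 knights.
- Noah (knave) says "Maya and I are the same type" - this is FALSE (a lie) because Noah is a knave and Maya is a knight.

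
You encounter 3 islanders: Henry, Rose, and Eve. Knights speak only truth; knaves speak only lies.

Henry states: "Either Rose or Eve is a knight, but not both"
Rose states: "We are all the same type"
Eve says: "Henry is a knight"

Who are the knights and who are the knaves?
Henry is a knight.
Rose is a knave.
Eve is a knight.

Verification:
- Henry (knight) says "Either Rose or Eve is a knight, but not both" - this is TRUE because Rose is a knave and Eve is a knight.
- Rose (knave) says "We are all the same type" - this is FALSE (a lie) because Henry and Eve are knights and Rose is a knave.
- Eve (knight) says "Henry is a knight" - this is TRUE because Henry is a knight.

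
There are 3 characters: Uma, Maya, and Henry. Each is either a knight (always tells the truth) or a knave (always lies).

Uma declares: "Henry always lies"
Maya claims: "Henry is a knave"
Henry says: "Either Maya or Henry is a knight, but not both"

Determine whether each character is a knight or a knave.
Uma is a knave.
Maya is a knave.
Henry is a knight.

Verification:
- Uma (knave) says "Henry always lies" - this is FALSE (a lie) because Henry is a knight.
- Maya (knave) says "Henry is a knave" - this is FALSE (a lie) because Henry is a knight.
- Henry (knight) says "Either Maya or Henry is a knight, but not both" - this is TRUE because Maya is a knave and Henry is a knight.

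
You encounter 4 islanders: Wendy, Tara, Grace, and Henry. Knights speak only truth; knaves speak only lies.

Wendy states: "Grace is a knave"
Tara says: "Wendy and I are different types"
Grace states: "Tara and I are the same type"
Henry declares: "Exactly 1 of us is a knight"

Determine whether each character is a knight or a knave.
Wendy is a knave.
Tara is a knight.
Grace is a knight.
Henry is a knave.

Verification:
- Wendy (knave) says "Grace is a knave" - this is FALSE (a lie) because Grace is a knight.
- Tara (knight) says "Wendy and I are different types" - this is TRUE because Tara is a knight and Wendy is a knave.
- Grace (knight) says "Tara and I are the same type" - this is TRUE because Grace is a knight and Tara is a knight.
- Henry (knave) says "Exactly 1 of us is a knight" - this is FALSE (a lie) because there are 2 knights.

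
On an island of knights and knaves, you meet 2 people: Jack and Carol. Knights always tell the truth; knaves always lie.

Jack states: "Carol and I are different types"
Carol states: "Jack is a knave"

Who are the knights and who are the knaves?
Jack is a knight.
Carol is a knave.

Verification:
- Jack (knight) says "Carol and I are different types" - this is TRUE because Jack is a knight and Carol is a knave.
- Carol (knave) says "Jack is a knave" - this is FALSE (a lie) because Jack is a knight.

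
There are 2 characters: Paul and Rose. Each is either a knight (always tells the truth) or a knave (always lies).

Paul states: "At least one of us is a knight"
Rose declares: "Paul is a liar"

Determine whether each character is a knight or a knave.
Paul is a knight.
Rose is a knave.

Verification:
- Paul (knight) says "At least one of us is a knight" - this is TRUE because Paul is a knight.
- Rose (knave) says "Paul is a liar" - this is FALSE (a lie) because Paul is a knight.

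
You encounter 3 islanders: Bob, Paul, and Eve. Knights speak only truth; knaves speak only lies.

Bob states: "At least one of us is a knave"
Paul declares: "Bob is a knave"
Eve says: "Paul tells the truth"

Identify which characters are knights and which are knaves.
Bob is a knight.
Paul is a knave.
Eve is a knave.

Verification:
- Bob (knight) says "At least one of us is a knave" - this is TRUE because Paul and Eve are knaves.
- Paul (knave) says "Bob is a knave" - this is FALSE (a lie) because Bob is a knight.
- Eve (knave) says "Paul tells the truth" - this is FALSE (a lie) because Paul is a knave.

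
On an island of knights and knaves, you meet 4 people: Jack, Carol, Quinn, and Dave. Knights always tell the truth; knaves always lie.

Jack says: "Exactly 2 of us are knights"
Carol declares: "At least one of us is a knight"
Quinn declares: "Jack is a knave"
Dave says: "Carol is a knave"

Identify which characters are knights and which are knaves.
Jack is a knight.
Carol is a knight.
Quinn is a knave.
Dave is a knave.

Verification:
- Jack (knight) says "Exactly 2 of us are knights" - this is TRUE because there are 2 knights.
- Carol (knight) says "At least one of us is a knight" - this is TRUE because Jack and Carol are knights.
- Quinn (knave) says "Jack is a knave" - this is FALSE (a lie) because Jack is a knight.
- Dave (knave) says "Carol is a knave" - this is FALSE (a lie) because Carol is a knight.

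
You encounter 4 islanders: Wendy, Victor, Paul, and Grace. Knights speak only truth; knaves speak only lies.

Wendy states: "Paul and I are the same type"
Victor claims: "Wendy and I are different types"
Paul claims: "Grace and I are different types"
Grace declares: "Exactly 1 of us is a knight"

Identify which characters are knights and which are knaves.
Wendy is a knave.
Victor is a knight.
Paul is a knight.
Grace is a knave.

Verification:
- Wendy (knave) says "Paul and I are the same type" - this is FALSE (a lie) because Wendy is a knave and Paul is a knight.
- Victor (knight) says "Wendy and I are different types" - this is TRUE because Victor is a knight and Wendy is a knave.
- Paul (knight) says "Grace and I are different types" - this is TRUE because Paul is a knight and Grace is a knave.
- Grace (knave) says "Exactly 1 of us is a knight" - this is FALSE (a lie) because there are 2 knights.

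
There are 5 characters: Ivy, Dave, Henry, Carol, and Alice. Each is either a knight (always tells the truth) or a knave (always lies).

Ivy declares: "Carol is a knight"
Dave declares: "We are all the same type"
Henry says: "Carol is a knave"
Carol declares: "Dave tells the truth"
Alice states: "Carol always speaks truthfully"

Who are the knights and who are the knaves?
Ivy is a knave.
Dave is a knave.
Henry is a knight.
Carol is a knave.
Alice is a knave.

Verification:
- Ivy (knave) says "Carol is a knight" - this is FALSE (a lie) because Carol is a knave.
- Dave (knave) says "We are all the same type" - this is FALSE (a lie) because Henry is a knight and Ivy, Dave, Carol, and Alice are knaves.
- Henry (knight) says "Carol is a knave" - this is TRUE because Carol is a knave.
- Carol (knave) says "Dave tells the truth" - this is FALSE (a lie) because Dave is a knave.
- Alice (knave) says "Carol always speaks truthfully" - this is FALSE (a lie) because Carol is a knave.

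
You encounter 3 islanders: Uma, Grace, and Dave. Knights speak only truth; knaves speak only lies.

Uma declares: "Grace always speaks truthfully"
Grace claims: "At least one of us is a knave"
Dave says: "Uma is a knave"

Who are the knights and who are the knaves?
Uma is a knight.
Grace is a knight.
Dave is a knave.

Verification:
- Uma (knight) says "Grace always speaks truthfully" - this is TRUE because Grace is a knight.
- Grace (knight) says "At least one of us is a knave" - this is TRUE because Dave is a knave.
- Dave (knave) says "Uma is a knave" - this is FALSE (a lie) because Uma is a knight.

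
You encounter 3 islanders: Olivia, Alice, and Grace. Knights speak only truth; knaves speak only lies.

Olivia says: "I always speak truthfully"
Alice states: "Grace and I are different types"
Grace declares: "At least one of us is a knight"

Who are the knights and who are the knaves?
Olivia is a knave.
Alice is a knave.
Grace is a knave.

Verification:
- Olivia (knave) says "I always speak truthfully" - this is FALSE (a lie) because Olivia is a knave.
- Alice (knave) says "Grace and I are different types" - this is FALSE (a lie) because Alice is a knave and Grace is a knave.
- Grace (knave) says "At least one of us is a knight" - this is FALSE (a lie) because no one is a knight.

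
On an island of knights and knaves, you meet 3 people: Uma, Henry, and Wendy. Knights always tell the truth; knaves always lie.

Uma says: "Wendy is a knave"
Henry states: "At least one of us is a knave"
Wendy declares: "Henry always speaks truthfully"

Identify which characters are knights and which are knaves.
Uma is a knave.
Henry is a knight.
Wendy is a knight.

Verification:
- Uma (knave) says "Wendy is a knave" - this is FALSE (a lie) because Wendy is a knight.
- Henry (knight) says "At least one of us is a knave" - this is TRUE because Uma is a knave.
- Wendy (knight) says "Henry always speaks truthfully" - this is TRUE because Henry is a knight.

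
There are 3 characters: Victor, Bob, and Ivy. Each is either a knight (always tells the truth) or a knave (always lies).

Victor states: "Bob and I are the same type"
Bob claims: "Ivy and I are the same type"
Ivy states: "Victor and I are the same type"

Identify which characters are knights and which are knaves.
Victor is a knight.
Bob is a knight.
Ivy is a knight.

Verification:
- Victor (knight) says "Bob and I are the same type" - this is TRUE because Victor is a knight and Bob is a knight.
- Bob (knight) says "Ivy and I are the same type" - this is TRUE because Bob is a knight and Ivy is a knight.
- Ivy (knight) says "Victor and I are the same type" - this is TRUE because Ivy is a knight and Victor is a knight.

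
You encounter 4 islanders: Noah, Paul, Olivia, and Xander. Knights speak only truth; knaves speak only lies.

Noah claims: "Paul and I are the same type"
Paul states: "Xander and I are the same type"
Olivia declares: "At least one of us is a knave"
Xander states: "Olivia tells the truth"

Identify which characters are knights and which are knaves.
Noah is a knave.
Paul is a knight.
Olivia is a knight.
Xander is a knight.

Verification:
- Noah (knave) says "Paul and I are the same type" - this is FALSE (a lie) because Noah is a knave and Paul is a knight.
- Paul (knight) says "Xander and I are the same type" - this is TRUE because Paul is a knight and Xander is a knight.
- Olivia (knight) says "At least one of us is a knave" - this is TRUE because Noah is a knave.
- Xander (knight) says "Olivia tells the truth" - this is TRUE because Olivia is a knight.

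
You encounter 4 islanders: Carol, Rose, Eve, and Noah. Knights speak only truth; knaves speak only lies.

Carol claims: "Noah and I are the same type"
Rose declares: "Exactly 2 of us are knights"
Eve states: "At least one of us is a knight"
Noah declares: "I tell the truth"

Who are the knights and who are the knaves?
Carol is a knight.
Rose is a knave.
Eve is a knight.
Noah is a knight.

Verification:
- Carol (knight) says "Noah and I are the same type" - this is TRUE because Carol is a knight and Noah is a knight.
- Rose (knave) says "Exactly 2 of us are knights" - this is FALSE (a lie) because there are 3 knights.
- Eve (knight) says "At least one of us is a knight" - this is TRUE because Carol, Eve, and Noah are knights.
- Noah (knight) says "I tell the truth" - this is TRUE because Noah is a knight.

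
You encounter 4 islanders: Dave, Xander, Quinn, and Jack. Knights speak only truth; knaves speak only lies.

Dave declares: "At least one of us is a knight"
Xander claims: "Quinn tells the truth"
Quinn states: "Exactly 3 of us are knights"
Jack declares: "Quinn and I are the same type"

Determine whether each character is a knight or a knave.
Dave is a knight.
Xander is a knight.
Quinn is a knight.
Jack is a knave.

Verification:
- Dave (knight) says "At least one of us is a knight" - this is TRUE because Dave, Xander, and Quinn are knights.
- Xander (knight) says "Quinn tells the truth" - this is TRUE because Quinn is a knight.
- Quinn (knight) says "Exactly 3 of us are knights" - this is TRUE because there are 3 knights.
- Jack (knave) says "Quinn and I are the same type" - this is FALSE (a lie) because Jack is a knave and Quinn is a knight.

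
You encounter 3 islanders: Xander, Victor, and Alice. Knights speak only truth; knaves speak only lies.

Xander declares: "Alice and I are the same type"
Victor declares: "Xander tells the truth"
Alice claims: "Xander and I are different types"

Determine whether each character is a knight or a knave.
Xander is a knave.
Victor is a knave.
Alice is a knight.

Verification:
- Xander (knave) says "Alice and I are the same type" - this is FALSE (a lie) because Xander is a knave and Alice is a knight.
- Victor (knave) says "Xander tells the truth" - this is FALSE (a lie) because Xander is a knave.
- Alice (knight) says "Xander and I are different types" - this is TRUE because Alice is a knight and Xander is a knave.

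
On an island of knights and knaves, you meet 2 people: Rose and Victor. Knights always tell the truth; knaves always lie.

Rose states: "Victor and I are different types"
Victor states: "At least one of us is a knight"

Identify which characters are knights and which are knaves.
Rose is a knave.
Victor is a knave.

Verification:
- Rose (knave) says "Victor and I are different types" - this is FALSE (a lie) because Rose is a knave and Victor is a knave.
- Victor (knave) says "At least one of us is a knight" - this is FALSE (a lie) because no one is a knight.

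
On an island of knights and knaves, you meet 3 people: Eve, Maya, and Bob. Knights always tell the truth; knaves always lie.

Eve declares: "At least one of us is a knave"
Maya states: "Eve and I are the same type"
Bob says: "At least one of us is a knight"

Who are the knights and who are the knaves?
Eve is a knight.
Maya is a knave.
Bob is a knight.

Verification:
- Eve (knight) says "At least one of us is a knave" - this is TRUE because Maya is a knave.
- Maya (knave) says "Eve and I are the same type" - this is FALSE (a lie) because Maya is a knave and Eve is a knight.
- Bob (knight) says "At least one of us is a knight" - this is TRUE because Eve and Bob are knights.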